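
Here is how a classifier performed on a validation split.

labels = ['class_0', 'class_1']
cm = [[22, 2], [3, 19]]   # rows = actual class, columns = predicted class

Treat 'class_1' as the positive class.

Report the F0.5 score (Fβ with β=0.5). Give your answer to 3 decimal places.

Fβ = (1+β²)·TP / ((1+β²)·TP + β²·FN + FP), with β²=1/4
= 1.25·19 / (1.25·19 + 0.25·3 + 2) = 0.896

0.896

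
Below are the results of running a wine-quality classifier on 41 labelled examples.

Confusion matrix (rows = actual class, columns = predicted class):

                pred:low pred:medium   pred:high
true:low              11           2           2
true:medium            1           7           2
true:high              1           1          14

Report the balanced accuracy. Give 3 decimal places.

Balanced accuracy = mean of per-class recall.
  low: recall = 11/15 = 0.7333
  medium: recall = 7/10 = 0.7000
  high: recall = 14/16 = 0.8750
Mean = (0.7333 + 0.7000 + 0.8750) / 3 = 0.769

0.769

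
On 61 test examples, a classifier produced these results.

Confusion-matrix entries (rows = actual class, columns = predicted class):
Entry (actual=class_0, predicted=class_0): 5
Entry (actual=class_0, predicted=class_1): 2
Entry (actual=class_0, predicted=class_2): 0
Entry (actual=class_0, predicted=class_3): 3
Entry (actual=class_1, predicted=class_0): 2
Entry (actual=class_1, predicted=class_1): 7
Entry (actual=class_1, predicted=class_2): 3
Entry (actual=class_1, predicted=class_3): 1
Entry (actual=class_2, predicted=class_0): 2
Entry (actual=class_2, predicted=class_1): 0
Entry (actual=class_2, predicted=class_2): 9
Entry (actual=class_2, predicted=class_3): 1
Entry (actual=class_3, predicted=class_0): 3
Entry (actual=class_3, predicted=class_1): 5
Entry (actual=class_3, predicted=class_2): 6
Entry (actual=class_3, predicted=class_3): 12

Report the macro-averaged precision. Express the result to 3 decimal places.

0.531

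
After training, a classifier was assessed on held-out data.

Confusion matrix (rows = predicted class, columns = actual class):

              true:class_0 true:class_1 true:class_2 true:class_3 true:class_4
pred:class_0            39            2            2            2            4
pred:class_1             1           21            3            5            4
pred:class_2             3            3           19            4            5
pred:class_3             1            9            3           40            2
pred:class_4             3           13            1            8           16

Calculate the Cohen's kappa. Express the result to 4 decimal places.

Observed agreement pₒ = trace/N = 135/213 = 0.63380
Expected agreement pₑ = Σ (rowᵢ·colᵢ)/N² = (47·49 + 48·34 + 28·34 + 59·55 + 31·41)/213² = 0.20726
κ = (pₒ − pₑ)/(1 − pₑ) = (0.63380 − 0.20726)/(1 − 0.20726) = 0.5381

0.5381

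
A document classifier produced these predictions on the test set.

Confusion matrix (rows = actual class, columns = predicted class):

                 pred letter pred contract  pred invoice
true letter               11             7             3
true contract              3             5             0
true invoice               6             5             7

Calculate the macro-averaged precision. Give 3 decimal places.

Per-class precision (TP/(TP+FP)):
  letter: TP=11, FP=3+6=9 → 11/20 = 0.5500
  contract: TP=5, FP=7+5=12 → 5/17 = 0.2941
  invoice: TP=7, FP=3+0=3 → 7/10 = 0.7000
Macro-precision = mean = (0.5500 + 0.2941 + 0.7000) / 3 = 0.515

0.515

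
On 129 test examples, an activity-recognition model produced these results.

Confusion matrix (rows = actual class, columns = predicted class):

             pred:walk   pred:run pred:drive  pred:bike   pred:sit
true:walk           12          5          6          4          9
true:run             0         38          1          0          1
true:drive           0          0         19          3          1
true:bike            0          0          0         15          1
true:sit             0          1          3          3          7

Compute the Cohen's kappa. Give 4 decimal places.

Observed agreement pₒ = trace/N = 91/129 = 0.70543
Expected agreement pₑ = Σ (rowᵢ·colᵢ)/N² = (36·12 + 40·44 + 23·29 + 16·25 + 14·19)/129² = 0.21183
κ = (pₒ − pₑ)/(1 − pₑ) = (0.70543 − 0.21183)/(1 − 0.21183) = 0.6263

0.6263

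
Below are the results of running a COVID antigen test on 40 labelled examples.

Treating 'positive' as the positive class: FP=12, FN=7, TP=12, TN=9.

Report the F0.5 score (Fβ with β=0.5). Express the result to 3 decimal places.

0.522

Fβ = (1+β²)·TP / ((1+β²)·TP + β²·FN + FP), with β²=1/4
= 1.25·12 / (1.25·12 + 0.25·7 + 12) = 0.522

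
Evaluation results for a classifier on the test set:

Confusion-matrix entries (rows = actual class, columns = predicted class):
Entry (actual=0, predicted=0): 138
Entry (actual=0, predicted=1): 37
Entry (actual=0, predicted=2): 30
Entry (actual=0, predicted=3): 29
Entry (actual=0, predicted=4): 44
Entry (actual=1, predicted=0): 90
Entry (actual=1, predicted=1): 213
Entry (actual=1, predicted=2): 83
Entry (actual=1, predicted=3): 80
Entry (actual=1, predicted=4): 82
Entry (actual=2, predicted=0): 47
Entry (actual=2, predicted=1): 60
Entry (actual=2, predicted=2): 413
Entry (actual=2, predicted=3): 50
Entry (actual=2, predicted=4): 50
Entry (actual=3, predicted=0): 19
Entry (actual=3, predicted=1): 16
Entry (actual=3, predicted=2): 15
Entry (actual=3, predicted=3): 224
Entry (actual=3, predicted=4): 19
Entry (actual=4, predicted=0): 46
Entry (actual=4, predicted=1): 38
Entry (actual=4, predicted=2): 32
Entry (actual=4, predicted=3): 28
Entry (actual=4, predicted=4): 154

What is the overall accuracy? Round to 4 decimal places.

Accuracy = trace / total = (138+213+413+224+154=1142) / 2037 = 1142/2037 = 0.5606

0.5606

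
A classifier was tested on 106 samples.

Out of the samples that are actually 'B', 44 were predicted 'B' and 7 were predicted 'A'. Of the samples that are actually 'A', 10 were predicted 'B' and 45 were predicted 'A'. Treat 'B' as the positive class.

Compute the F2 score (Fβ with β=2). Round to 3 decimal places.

0.853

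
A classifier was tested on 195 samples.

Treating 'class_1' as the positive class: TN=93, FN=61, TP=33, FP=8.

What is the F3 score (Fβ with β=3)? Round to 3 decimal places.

0.372

Fβ = (1+β²)·TP / ((1+β²)·TP + β²·FN + FP), with β²=9
= 10·33 / (10·33 + 9·61 + 8) = 0.372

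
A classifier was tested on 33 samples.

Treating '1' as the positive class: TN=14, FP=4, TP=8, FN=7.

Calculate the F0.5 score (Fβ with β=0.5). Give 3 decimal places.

0.635

Fβ = (1+β²)·TP / ((1+β²)·TP + β²·FN + FP), with β²=1/4
= 1.25·8 / (1.25·8 + 0.25·7 + 4) = 0.635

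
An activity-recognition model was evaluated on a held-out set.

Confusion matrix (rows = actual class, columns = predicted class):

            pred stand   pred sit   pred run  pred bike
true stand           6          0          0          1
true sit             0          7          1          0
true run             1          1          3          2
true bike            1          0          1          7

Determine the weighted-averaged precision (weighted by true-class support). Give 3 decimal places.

0.734

Per-class precision (TP/(TP+FP)):
  stand: TP=6, FP=0+1+1=2 → 6/8 = 0.7500
  sit: TP=7, FP=0+1+0=1 → 7/8 = 0.8750
  run: TP=3, FP=0+1+1=2 → 3/5 = 0.6000
  bike: TP=7, FP=1+0+2=3 → 7/10 = 0.7000
Weighted-precision = Σ (supportᵢ/N)·precisionᵢ with N=31: (7/31)·0.7500 + (8/31)·0.8750 + (7/31)·0.6000 + (9/31)·0.7000 = 0.734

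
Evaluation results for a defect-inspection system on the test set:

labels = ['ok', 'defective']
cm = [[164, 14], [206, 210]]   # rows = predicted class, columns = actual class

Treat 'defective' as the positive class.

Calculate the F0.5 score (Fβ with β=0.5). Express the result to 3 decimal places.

0.556

Fβ = (1+β²)·TP / ((1+β²)·TP + β²·FN + FP), with β²=1/4
= 1.25·210 / (1.25·210 + 0.25·14 + 206) = 0.556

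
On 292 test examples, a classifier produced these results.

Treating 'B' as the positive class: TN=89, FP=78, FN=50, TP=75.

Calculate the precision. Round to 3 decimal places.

Precision = TP/(TP+FP) = 75/(75+78) = 75/153 = 0.490

0.490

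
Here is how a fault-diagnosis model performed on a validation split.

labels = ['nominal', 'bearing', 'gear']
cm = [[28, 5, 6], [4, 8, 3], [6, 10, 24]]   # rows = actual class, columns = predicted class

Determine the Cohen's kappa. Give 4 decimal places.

0.4382

Observed agreement pₒ = trace/N = 60/94 = 0.63830
Expected agreement pₑ = Σ (rowᵢ·colᵢ)/N² = (39·38 + 15·23 + 40·33)/94² = 0.35616
κ = (pₒ − pₑ)/(1 − pₑ) = (0.63830 − 0.35616)/(1 − 0.35616) = 0.4382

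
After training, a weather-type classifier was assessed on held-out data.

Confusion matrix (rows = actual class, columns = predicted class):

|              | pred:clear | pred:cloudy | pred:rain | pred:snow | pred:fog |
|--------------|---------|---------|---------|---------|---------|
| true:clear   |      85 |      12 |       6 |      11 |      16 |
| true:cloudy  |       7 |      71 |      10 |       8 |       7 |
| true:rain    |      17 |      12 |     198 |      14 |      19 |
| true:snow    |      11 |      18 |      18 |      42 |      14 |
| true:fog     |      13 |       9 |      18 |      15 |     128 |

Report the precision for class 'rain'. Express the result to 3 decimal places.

0.792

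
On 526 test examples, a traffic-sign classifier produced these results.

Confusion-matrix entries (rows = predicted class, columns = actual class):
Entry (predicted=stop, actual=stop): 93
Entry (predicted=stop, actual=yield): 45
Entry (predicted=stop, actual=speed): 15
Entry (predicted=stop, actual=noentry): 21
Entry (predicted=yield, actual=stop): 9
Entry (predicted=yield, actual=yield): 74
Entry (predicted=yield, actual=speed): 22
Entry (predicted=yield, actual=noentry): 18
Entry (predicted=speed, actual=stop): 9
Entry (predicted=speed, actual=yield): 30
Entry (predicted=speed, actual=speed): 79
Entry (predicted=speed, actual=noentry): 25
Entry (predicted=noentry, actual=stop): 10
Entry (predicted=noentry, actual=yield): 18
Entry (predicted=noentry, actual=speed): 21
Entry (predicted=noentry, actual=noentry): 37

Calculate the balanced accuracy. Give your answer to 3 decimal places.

Balanced accuracy = mean of per-class recall.
  stop: recall = 93/121 = 0.7686
  yield: recall = 74/167 = 0.4431
  speed: recall = 79/137 = 0.5766
  noentry: recall = 37/101 = 0.3663
Mean = (0.7686 + 0.4431 + 0.5766 + 0.3663) / 4 = 0.539

0.539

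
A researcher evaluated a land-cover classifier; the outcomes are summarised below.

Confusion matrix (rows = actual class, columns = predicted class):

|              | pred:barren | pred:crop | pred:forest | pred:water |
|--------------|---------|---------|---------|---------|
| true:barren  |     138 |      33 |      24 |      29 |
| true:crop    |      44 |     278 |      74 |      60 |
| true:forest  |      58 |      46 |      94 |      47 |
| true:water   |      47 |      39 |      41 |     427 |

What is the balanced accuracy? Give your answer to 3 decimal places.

0.595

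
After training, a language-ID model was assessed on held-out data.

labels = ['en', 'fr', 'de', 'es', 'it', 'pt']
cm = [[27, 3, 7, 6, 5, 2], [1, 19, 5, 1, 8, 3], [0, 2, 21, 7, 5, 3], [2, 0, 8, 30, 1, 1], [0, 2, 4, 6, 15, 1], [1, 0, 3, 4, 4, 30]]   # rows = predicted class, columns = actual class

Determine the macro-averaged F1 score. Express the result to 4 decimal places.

Per-class F1 score (2·TP/(2·TP+FP+FN)):
  en: TP=27, FP=3+7+6+5+2=23, FN=1+0+2+0+1=4 → 54/81 = 0.66667
  fr: TP=19, FP=1+5+1+8+3=18, FN=3+2+0+2+0=7 → 38/63 = 0.60317
  de: TP=21, FP=0+2+7+5+3=17, FN=7+5+8+4+3=27 → 42/86 = 0.48837
  es: TP=30, FP=2+0+8+1+1=12, FN=6+1+7+6+4=24 → 60/96 = 0.62500
  it: TP=15, FP=0+2+4+6+1=13, FN=5+8+5+1+4=23 → 30/66 = 0.45455
  pt: TP=30, FP=1+0+3+4+4=12, FN=2+3+3+1+1=10 → 60/82 = 0.73171
Macro-F1 score = mean = (0.66667 + 0.60317 + 0.48837 + 0.62500 + 0.45455 + 0.73171) / 6 = 0.5949

0.5949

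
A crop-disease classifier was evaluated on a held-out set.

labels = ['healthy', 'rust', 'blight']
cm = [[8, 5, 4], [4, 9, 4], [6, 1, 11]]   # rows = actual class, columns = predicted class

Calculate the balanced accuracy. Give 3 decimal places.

0.537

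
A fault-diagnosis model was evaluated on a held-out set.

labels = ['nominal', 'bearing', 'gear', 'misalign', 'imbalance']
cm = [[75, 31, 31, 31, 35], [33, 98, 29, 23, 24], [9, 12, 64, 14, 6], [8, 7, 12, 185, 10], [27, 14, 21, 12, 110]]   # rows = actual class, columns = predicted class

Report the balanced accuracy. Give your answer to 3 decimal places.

Balanced accuracy = mean of per-class recall.
  nominal: recall = 75/203 = 0.3695
  bearing: recall = 98/207 = 0.4734
  gear: recall = 64/105 = 0.6095
  misalign: recall = 185/222 = 0.8333
  imbalance: recall = 110/184 = 0.5978
Mean = (0.3695 + 0.4734 + 0.6095 + 0.8333 + 0.5978) / 5 = 0.577

0.577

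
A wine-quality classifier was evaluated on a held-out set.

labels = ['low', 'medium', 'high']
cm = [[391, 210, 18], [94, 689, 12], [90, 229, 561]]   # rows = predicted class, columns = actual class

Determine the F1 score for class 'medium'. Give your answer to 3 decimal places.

0.717

F1 score = 2·TP/(2·TP+FP+FN).
medium: TP=689, FP=94+12=106, FN=210+229=439 → 1378/1923 = 0.7166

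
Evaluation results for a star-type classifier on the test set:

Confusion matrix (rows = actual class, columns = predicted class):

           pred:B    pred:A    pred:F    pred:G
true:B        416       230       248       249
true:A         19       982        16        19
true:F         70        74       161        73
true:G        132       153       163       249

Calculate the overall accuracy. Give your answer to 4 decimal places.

0.5556

Accuracy = trace / total = (416+982+161+249=1808) / 3254 = 1808/3254 = 0.5556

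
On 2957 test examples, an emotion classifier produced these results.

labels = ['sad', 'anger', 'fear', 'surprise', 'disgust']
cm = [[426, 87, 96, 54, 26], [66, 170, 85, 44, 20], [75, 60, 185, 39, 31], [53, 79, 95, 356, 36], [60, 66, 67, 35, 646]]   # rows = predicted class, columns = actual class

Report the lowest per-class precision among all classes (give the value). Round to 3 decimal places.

0.442

Per-class precision (TP/(TP+FP)):
  sad: TP=426, FP=87+96+54+26=263 → 426/689 = 0.6183
  anger: TP=170, FP=66+85+44+20=215 → 170/385 = 0.4416
  fear: TP=185, FP=75+60+39+31=205 → 185/390 = 0.4744
  surprise: TP=356, FP=53+79+95+36=263 → 356/619 = 0.5751
  disgust: TP=646, FP=60+66+67+35=228 → 646/874 = 0.7391
Lowest is class 'anger' with precision = 0.442.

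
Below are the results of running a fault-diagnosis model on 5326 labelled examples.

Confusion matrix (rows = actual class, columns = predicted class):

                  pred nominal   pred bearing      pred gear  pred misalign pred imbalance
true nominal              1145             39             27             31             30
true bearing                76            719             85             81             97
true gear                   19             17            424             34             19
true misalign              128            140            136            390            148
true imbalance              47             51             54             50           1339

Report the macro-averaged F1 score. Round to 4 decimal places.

Per-class F1 score (2·TP/(2·TP+FP+FN)):
  nominal: TP=1145, FP=76+19+128+47=270, FN=39+27+31+30=127 → 2290/2687 = 0.85225
  bearing: TP=719, FP=39+17+140+51=247, FN=76+85+81+97=339 → 1438/2024 = 0.71047
  gear: TP=424, FP=27+85+136+54=302, FN=19+17+34+19=89 → 848/1239 = 0.68442
  misalign: TP=390, FP=31+81+34+50=196, FN=128+140+136+148=552 → 780/1528 = 0.51047
  imbalance: TP=1339, FP=30+97+19+148=294, FN=47+51+54+50=202 → 2678/3174 = 0.84373
Macro-F1 score = mean = (0.85225 + 0.71047 + 0.68442 + 0.51047 + 0.84373) / 5 = 0.7203

0.7203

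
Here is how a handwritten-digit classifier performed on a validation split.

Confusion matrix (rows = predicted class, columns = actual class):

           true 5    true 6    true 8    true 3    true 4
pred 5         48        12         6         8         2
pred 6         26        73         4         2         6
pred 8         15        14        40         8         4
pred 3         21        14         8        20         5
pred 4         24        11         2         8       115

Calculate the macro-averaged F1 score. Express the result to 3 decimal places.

Per-class F1 score (2·TP/(2·TP+FP+FN)):
  5: TP=48, FP=12+6+8+2=28, FN=26+15+21+24=86 → 96/210 = 0.4571
  6: TP=73, FP=26+4+2+6=38, FN=12+14+14+11=51 → 146/235 = 0.6213
  8: TP=40, FP=15+14+8+4=41, FN=6+4+8+2=20 → 80/141 = 0.5674
  3: TP=20, FP=21+14+8+5=48, FN=8+2+8+8=26 → 40/114 = 0.3509
  4: TP=115, FP=24+11+2+8=45, FN=2+6+4+5=17 → 230/292 = 0.7877
Macro-F1 score = mean = (0.4571 + 0.6213 + 0.5674 + 0.3509 + 0.7877) / 5 = 0.557

0.557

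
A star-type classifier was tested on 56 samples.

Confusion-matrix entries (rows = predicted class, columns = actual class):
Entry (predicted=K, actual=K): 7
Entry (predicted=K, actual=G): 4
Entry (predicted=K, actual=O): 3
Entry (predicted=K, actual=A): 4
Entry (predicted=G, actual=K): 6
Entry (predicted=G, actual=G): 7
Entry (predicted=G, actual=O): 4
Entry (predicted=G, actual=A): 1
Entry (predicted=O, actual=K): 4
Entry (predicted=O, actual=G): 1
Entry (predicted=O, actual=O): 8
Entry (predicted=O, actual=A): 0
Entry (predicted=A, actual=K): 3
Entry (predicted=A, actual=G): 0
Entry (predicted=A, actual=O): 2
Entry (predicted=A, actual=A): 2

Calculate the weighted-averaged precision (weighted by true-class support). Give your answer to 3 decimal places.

0.445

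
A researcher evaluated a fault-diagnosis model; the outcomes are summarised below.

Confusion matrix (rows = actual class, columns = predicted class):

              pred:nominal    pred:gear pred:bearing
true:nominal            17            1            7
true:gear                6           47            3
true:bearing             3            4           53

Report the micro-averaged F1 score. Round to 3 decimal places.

Micro-averaging pools counts across classes: ΣTP=117, ΣFP=24, ΣFN=24.
Micro-F1 score = 2·TP/(2·TP+FP+FN) on pooled counts = 0.830 (equals overall accuracy in single-label multiclass).

0.830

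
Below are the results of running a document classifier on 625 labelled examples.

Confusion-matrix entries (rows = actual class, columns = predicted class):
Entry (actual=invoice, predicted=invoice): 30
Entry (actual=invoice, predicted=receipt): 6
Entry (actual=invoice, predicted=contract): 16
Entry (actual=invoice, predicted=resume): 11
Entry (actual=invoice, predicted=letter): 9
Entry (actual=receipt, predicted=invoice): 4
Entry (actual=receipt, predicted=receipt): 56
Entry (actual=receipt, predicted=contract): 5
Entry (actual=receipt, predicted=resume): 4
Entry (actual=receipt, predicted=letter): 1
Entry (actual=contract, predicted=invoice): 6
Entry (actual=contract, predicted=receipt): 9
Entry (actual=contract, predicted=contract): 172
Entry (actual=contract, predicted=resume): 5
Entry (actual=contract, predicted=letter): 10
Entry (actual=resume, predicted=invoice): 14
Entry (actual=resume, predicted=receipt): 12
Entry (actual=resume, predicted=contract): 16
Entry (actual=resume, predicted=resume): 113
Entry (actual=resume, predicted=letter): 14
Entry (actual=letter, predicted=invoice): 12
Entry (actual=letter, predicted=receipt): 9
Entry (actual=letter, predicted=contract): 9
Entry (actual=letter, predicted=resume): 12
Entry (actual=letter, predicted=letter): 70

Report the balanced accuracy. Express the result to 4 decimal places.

0.6724

Balanced accuracy = mean of per-class recall.
  invoice: recall = 30/72 = 0.41667
  receipt: recall = 56/70 = 0.80000
  contract: recall = 172/202 = 0.85149
  resume: recall = 113/169 = 0.66864
  letter: recall = 70/112 = 0.62500
Mean = (0.41667 + 0.80000 + 0.85149 + 0.66864 + 0.62500) / 5 = 0.6724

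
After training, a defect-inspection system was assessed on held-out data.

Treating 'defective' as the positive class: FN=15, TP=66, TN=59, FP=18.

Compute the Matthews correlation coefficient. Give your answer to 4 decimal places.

0.5820

MCC = (TP·TN − FP·FN) / √((TP+FP)(TP+FN)(TN+FP)(TN+FN))
Numerator = 66·59 − 18·15 = 3624
Denominator = √(84·81·77·74) = √38769192 = 6226.4911
MCC = 3624 / 6226.4911 = 0.5820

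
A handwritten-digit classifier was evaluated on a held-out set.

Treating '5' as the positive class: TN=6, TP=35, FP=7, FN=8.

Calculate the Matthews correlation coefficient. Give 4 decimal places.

0.2686

MCC = (TP·TN − FP·FN) / √((TP+FP)(TP+FN)(TN+FP)(TN+FN))
Numerator = 35·6 − 7·8 = 154
Denominator = √(42·43·13·14) = √328692 = 573.3167
MCC = 154 / 573.3167 = 0.2686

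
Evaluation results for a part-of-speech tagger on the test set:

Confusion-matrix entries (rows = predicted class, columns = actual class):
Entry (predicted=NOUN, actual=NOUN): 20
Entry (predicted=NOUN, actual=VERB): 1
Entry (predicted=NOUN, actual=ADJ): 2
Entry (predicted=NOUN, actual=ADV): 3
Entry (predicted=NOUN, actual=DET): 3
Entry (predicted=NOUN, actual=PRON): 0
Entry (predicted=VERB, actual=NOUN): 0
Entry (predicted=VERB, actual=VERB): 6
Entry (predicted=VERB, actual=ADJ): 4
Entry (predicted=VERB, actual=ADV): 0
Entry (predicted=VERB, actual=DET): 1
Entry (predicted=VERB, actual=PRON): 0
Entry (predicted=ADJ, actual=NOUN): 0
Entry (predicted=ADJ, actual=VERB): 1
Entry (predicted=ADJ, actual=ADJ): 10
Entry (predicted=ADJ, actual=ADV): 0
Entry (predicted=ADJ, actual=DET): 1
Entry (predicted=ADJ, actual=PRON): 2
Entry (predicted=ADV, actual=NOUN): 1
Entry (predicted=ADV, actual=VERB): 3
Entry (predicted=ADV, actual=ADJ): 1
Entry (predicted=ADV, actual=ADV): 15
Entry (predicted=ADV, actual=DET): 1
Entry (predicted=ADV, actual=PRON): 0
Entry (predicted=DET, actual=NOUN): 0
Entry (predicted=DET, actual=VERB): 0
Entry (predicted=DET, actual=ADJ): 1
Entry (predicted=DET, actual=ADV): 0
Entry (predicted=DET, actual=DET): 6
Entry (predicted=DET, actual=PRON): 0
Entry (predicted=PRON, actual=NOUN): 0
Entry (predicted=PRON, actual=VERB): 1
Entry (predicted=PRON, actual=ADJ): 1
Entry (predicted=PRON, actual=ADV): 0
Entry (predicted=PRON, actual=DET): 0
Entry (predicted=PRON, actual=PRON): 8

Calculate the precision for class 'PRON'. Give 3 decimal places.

0.800

Treat 'PRON' as positive and all other classes as negative.
precision = TP/(TP+FP).
PRON: TP=8, FP=0+1+1+0+0=2 → 8/10 = 0.8000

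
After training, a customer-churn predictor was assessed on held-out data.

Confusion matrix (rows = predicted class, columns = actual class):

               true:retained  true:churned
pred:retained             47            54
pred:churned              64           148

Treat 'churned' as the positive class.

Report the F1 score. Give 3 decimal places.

Precision = TP/(TP+FP) = 148/212 = 0.6981
Recall = TP/(TP+FN) = 148/202 = 0.7327
F1 = 2·TP/(2·TP+FP+FN) = 296/414 = 0.715

0.715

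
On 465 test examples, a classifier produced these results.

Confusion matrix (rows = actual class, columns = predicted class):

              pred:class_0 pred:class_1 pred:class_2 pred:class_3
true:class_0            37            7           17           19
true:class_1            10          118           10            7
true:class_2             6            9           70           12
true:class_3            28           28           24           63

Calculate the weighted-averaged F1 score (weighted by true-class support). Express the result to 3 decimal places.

Per-class F1 score (2·TP/(2·TP+FP+FN)):
  class_0: TP=37, FP=10+6+28=44, FN=7+17+19=43 → 74/161 = 0.4596
  class_1: TP=118, FP=7+9+28=44, FN=10+10+7=27 → 236/307 = 0.7687
  class_2: TP=70, FP=17+10+24=51, FN=6+9+12=27 → 140/218 = 0.6422
  class_3: TP=63, FP=19+7+12=38, FN=28+28+24=80 → 126/244 = 0.5164
Weighted-F1 score = Σ (supportᵢ/N)·F1 scoreᵢ with N=465: (80/465)·0.4596 + (145/465)·0.7687 + (97/465)·0.6422 + (143/465)·0.5164 = 0.612

0.612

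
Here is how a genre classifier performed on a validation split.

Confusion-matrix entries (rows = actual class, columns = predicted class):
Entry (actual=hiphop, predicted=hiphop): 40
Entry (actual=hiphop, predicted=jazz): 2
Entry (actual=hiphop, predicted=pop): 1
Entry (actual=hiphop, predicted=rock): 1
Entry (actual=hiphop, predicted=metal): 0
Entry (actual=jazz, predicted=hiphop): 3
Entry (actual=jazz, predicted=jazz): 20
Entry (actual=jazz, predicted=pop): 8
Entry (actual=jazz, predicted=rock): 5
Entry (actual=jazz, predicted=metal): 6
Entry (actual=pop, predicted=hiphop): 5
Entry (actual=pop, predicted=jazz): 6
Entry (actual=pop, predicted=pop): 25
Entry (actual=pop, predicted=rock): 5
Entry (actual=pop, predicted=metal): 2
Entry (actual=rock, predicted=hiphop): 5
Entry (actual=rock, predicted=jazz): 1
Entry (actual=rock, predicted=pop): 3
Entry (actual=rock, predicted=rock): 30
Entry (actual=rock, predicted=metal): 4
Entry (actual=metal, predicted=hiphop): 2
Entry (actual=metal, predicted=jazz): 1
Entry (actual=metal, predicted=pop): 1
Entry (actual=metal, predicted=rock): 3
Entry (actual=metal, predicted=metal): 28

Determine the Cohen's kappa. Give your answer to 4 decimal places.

0.6131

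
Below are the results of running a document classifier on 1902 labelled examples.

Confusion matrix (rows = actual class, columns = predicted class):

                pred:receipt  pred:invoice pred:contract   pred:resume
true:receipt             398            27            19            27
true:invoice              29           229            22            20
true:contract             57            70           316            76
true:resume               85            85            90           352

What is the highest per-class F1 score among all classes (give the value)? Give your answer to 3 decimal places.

0.765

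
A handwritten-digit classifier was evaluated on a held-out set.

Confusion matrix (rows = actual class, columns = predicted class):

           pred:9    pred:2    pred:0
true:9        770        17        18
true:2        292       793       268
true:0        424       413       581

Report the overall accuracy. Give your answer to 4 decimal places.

0.5996

Accuracy = trace / total = (770+793+581=2144) / 3576 = 2144/3576 = 0.5996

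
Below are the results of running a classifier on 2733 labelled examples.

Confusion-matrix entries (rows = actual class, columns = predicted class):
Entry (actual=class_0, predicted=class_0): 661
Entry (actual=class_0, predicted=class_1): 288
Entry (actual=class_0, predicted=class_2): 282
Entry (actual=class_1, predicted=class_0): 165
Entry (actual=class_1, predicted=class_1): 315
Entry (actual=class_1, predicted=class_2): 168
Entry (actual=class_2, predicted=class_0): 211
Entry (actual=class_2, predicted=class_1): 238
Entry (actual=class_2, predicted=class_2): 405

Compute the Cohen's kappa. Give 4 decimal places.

0.2486

Observed agreement pₒ = trace/N = 1381/2733 = 0.50531
Expected agreement pₑ = Σ (rowᵢ·colᵢ)/N² = (1231·1037 + 648·841 + 854·855)/2733² = 0.34162
κ = (pₒ − pₑ)/(1 − pₑ) = (0.50531 − 0.34162)/(1 − 0.34162) = 0.2486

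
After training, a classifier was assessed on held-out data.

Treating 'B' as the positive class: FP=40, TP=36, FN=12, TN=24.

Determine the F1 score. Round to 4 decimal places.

0.5806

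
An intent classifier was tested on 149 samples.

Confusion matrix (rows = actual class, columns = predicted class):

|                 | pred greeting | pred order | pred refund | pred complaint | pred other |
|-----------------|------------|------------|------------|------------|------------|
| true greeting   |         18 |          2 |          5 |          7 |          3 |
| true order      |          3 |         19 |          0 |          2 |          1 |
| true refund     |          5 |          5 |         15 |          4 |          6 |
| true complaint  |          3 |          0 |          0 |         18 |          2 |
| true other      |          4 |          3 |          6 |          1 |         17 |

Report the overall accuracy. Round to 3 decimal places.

0.584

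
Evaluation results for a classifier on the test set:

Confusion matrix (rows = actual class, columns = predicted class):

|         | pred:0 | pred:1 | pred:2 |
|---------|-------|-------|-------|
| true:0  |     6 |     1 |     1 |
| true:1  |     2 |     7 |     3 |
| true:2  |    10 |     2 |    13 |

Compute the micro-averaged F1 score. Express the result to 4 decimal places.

0.5778

Micro-averaging pools counts across classes: ΣTP=26, ΣFP=19, ΣFN=19.
Micro-F1 score = 2·TP/(2·TP+FP+FN) on pooled counts = 0.5778 (equals overall accuracy in single-label multiclass).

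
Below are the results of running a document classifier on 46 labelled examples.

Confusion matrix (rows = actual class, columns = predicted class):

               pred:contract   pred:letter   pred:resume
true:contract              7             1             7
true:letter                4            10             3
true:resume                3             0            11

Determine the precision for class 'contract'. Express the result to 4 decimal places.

One-vs-rest for 'contract': TP = diagonal; FP = other classes predicted 'contract'; FN = 'contract' predicted as other.
precision = TP/(TP+FP).
contract: TP=7, FP=4+3=7 → 7/14 = 0.50000

0.5000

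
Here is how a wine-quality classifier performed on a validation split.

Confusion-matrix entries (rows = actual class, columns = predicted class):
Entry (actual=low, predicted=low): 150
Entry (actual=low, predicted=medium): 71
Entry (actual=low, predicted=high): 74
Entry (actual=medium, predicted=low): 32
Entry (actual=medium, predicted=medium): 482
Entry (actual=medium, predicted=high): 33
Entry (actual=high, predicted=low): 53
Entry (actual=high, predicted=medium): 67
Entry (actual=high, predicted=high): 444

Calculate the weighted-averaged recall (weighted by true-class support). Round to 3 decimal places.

Per-class recall (TP/(TP+FN)):
  low: TP=150, FN=71+74=145 → 150/295 = 0.5085
  medium: TP=482, FN=32+33=65 → 482/547 = 0.8812
  high: TP=444, FN=53+67=120 → 444/564 = 0.7872
Weighted-recall = Σ (supportᵢ/N)·recallᵢ with N=1406: (295/1406)·0.5085 + (547/1406)·0.8812 + (564/1406)·0.7872 = 0.765

0.765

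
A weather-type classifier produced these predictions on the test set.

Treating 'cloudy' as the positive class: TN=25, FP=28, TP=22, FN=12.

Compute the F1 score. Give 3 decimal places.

0.524

Precision = TP/(TP+FP) = 22/50 = 0.4400
Recall = TP/(TP+FN) = 22/34 = 0.6471
F1 = 2·TP/(2·TP+FP+FN) = 44/84 = 0.524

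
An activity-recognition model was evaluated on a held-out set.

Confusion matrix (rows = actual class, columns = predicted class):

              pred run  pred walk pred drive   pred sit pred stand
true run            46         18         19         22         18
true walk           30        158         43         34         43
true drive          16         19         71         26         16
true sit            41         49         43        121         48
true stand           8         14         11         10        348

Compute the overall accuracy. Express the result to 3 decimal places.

Accuracy = trace / total = (46+158+71+121+348=744) / 1272 = 744/1272 = 0.585

0.585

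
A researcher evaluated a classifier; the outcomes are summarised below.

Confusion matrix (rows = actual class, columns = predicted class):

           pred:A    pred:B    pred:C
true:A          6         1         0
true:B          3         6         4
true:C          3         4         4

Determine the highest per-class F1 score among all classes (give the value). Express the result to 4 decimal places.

0.6316

Per-class F1 score (2·TP/(2·TP+FP+FN)):
  A: TP=6, FP=3+3=6, FN=1+0=1 → 12/19 = 0.63158
  B: TP=6, FP=1+4=5, FN=3+4=7 → 12/24 = 0.50000
  C: TP=4, FP=0+4=4, FN=3+4=7 → 8/19 = 0.42105
Highest is class 'A' with F1 score = 0.6316.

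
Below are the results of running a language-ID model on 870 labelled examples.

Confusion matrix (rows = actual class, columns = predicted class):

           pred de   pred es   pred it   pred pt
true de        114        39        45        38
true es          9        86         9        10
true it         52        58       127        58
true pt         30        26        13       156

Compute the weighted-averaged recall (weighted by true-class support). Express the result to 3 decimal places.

Per-class recall (TP/(TP+FN)):
  de: TP=114, FN=39+45+38=122 → 114/236 = 0.4831
  es: TP=86, FN=9+9+10=28 → 86/114 = 0.7544
  it: TP=127, FN=52+58+58=168 → 127/295 = 0.4305
  pt: TP=156, FN=30+26+13=69 → 156/225 = 0.6933
Weighted-recall = Σ (supportᵢ/N)·recallᵢ with N=870: (236/870)·0.4831 + (114/870)·0.7544 + (295/870)·0.4305 + (225/870)·0.6933 = 0.555

0.555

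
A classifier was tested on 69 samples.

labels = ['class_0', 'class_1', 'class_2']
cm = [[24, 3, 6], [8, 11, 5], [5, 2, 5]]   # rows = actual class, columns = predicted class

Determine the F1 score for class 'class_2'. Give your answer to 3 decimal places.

0.357

One-vs-rest for 'class_2': TP = diagonal; FP = other classes predicted 'class_2'; FN = 'class_2' predicted as other.
F1 score = 2·TP/(2·TP+FP+FN).
class_2: TP=5, FP=6+5=11, FN=5+2=7 → 10/28 = 0.3571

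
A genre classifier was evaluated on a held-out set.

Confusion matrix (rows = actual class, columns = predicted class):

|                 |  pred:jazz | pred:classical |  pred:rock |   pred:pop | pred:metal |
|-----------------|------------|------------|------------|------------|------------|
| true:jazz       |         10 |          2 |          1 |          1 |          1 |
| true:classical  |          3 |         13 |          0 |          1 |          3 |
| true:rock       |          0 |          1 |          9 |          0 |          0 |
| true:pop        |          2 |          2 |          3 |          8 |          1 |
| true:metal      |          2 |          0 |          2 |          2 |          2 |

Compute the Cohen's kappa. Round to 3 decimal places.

0.503

Observed agreement pₒ = trace/N = 42/69 = 0.6087
Expected agreement pₑ = Σ (rowᵢ·colᵢ)/N² = (15·17 + 20·18 + 10·15 + 16·12 + 8·7)/69² = 0.2128
κ = (pₒ − pₑ)/(1 − pₑ) = (0.6087 − 0.2128)/(1 − 0.2128) = 0.503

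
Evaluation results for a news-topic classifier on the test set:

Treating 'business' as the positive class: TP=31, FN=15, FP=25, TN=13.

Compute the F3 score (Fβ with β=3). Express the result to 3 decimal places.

0.660

Fβ = (1+β²)·TP / ((1+β²)·TP + β²·FN + FP), with β²=9
= 10·31 / (10·31 + 9·15 + 25) = 0.660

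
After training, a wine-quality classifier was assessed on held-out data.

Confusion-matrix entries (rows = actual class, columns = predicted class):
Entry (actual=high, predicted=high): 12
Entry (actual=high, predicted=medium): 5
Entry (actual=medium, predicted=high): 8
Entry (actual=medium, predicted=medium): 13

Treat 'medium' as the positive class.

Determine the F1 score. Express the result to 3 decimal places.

Precision = TP/(TP+FP) = 13/18 = 0.7222
Recall = TP/(TP+FN) = 13/21 = 0.6190
F1 = 2·TP/(2·TP+FP+FN) = 26/39 = 0.667

0.667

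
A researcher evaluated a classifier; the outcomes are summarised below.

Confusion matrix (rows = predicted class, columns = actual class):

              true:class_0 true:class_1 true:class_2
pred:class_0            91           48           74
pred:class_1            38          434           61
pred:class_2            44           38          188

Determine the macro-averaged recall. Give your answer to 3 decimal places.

0.648

Per-class recall (TP/(TP+FN)):
  class_0: TP=91, FN=38+44=82 → 91/173 = 0.5260
  class_1: TP=434, FN=48+38=86 → 434/520 = 0.8346
  class_2: TP=188, FN=74+61=135 → 188/323 = 0.5820
Macro-recall = mean = (0.5260 + 0.8346 + 0.5820) / 3 = 0.648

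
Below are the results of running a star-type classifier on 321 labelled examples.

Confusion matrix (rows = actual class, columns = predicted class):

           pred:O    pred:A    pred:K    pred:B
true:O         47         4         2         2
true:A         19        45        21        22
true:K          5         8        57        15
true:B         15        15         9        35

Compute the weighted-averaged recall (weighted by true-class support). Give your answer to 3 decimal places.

0.573

Per-class recall (TP/(TP+FN)):
  O: TP=47, FN=4+2+2=8 → 47/55 = 0.8545
  A: TP=45, FN=19+21+22=62 → 45/107 = 0.4206
  K: TP=57, FN=5+8+15=28 → 57/85 = 0.6706
  B: TP=35, FN=15+15+9=39 → 35/74 = 0.4730
Weighted-recall = Σ (supportᵢ/N)·recallᵢ with N=321: (55/321)·0.8545 + (107/321)·0.4206 + (85/321)·0.6706 + (74/321)·0.4730 = 0.573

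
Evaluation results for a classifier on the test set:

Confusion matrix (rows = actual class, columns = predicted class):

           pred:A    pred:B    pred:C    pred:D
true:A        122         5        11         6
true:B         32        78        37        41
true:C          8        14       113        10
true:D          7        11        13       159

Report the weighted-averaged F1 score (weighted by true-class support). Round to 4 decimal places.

0.6940

Per-class F1 score (2·TP/(2·TP+FP+FN)):
  A: TP=122, FP=32+8+7=47, FN=5+11+6=22 → 244/313 = 0.77955
  B: TP=78, FP=5+14+11=30, FN=32+37+41=110 → 156/296 = 0.52703
  C: TP=113, FP=11+37+13=61, FN=8+14+10=32 → 226/319 = 0.70846
  D: TP=159, FP=6+41+10=57, FN=7+11+13=31 → 318/406 = 0.78325
Weighted-F1 score = Σ (supportᵢ/N)·F1 scoreᵢ with N=667: (144/667)·0.77955 + (188/667)·0.52703 + (145/667)·0.70846 + (190/667)·0.78325 = 0.6940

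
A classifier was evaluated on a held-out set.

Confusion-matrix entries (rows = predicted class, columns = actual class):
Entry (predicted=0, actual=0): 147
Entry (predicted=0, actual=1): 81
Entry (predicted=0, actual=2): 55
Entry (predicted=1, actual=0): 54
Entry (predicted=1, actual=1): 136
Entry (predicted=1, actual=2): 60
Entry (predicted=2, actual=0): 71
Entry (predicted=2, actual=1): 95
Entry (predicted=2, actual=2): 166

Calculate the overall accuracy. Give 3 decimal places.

0.519

Accuracy = trace / total = (147+136+166=449) / 865 = 449/865 = 0.519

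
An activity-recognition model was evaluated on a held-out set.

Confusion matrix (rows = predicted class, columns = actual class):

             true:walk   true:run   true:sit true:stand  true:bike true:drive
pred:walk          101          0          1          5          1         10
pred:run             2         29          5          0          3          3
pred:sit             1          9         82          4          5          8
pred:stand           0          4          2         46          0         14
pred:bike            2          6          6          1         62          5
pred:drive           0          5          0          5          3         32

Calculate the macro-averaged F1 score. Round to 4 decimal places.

Per-class F1 score (2·TP/(2·TP+FP+FN)):
  walk: TP=101, FP=0+1+5+1+10=17, FN=2+1+0+2+0=5 → 202/224 = 0.90179
  run: TP=29, FP=2+5+0+3+3=13, FN=0+9+4+6+5=24 → 58/95 = 0.61053
  sit: TP=82, FP=1+9+4+5+8=27, FN=1+5+2+6+0=14 → 164/205 = 0.80000
  stand: TP=46, FP=0+4+2+0+14=20, FN=5+0+4+1+5=15 → 92/127 = 0.72441
  bike: TP=62, FP=2+6+6+1+5=20, FN=1+3+5+0+3=12 → 124/156 = 0.79487
  drive: TP=32, FP=0+5+0+5+3=13, FN=10+3+8+14+5=40 → 64/117 = 0.54701
Macro-F1 score = mean = (0.90179 + 0.61053 + 0.80000 + 0.72441 + 0.79487 + 0.54701) / 6 = 0.7298

0.7298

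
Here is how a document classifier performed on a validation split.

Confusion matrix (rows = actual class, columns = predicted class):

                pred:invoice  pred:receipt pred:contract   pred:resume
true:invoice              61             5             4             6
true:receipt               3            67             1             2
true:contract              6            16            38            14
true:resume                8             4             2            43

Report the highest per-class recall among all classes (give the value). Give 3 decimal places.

0.918

Per-class recall (TP/(TP+FN)):
  invoice: TP=61, FN=5+4+6=15 → 61/76 = 0.8026
  receipt: TP=67, FN=3+1+2=6 → 67/73 = 0.9178
  contract: TP=38, FN=6+16+14=36 → 38/74 = 0.5135
  resume: TP=43, FN=8+4+2=14 → 43/57 = 0.7544
Highest is class 'receipt' with recall = 0.918.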